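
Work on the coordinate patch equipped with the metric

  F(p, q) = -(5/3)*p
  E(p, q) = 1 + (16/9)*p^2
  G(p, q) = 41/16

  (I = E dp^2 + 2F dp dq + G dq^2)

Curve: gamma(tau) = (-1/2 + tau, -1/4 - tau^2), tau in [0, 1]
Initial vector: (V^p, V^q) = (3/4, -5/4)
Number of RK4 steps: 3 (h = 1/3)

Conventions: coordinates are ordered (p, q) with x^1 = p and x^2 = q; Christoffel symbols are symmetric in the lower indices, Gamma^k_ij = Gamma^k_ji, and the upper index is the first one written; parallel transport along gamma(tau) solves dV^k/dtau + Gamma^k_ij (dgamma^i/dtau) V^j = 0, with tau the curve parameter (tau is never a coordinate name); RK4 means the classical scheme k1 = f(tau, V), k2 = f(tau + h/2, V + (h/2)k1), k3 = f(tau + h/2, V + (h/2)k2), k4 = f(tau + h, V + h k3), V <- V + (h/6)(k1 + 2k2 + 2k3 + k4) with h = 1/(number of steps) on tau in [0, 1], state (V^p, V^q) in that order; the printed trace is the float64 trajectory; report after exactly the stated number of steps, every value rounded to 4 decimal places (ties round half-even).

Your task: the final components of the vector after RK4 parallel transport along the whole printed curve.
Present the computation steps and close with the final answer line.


gamma'(tau) = (1, -2*tau); f(tau, V)^k = -Gamma^k_ij(gamma(tau)) gamma'^i(tau) V^j; h = 1/3; intermediate values shown to 6 dp
curve data and Christoffel symbols at the stage parameters:
  tau = 0.000000: gamma = (-0.500000, -0.250000), gamma' = (1.000000, 0.000000); Gamma_ppp = -0.295612, Gamma_ppq = 0.000000, Gamma_pqq = 0.000000, Gamma_qpp = -0.554273, Gamma_qpq = 0.000000, Gamma_qqq = 0.000000
  tau = 0.166667: gamma = (-0.333333, -0.277778), gamma' = (1.000000, -0.333333); Gamma_ppp = -0.214705, Gamma_ppq = 0.000000, Gamma_pqq = 0.000000, Gamma_qpp = -0.603858, Gamma_qpq = 0.000000, Gamma_qqq = 0.000000
  tau = 0.333333: gamma = (-0.166667, -0.361111), gamma' = (1.000000, -0.666667); Gamma_ppp = -0.113442, Gamma_ppq = 0.000000, Gamma_pqq = 0.000000, Gamma_qpp = -0.638109, Gamma_qpq = 0.000000, Gamma_qqq = 0.000000
  tau = 0.500000: gamma = (0.000000, -0.500000), gamma' = (1.000000, -1.000000); Gamma_ppp = 0.000000, Gamma_ppq = 0.000000, Gamma_pqq = 0.000000, Gamma_qpp = -0.650407, Gamma_qpq = 0.000000, Gamma_qqq = 0.000000
  tau = 0.666667: gamma = (0.166667, -0.694444), gamma' = (1.000000, -1.333333); Gamma_ppp = 0.113442, Gamma_ppq = 0.000000, Gamma_pqq = 0.000000, Gamma_qpp = -0.638109, Gamma_qpq = 0.000000, Gamma_qqq = 0.000000
  tau = 0.833333: gamma = (0.333333, -0.944444), gamma' = (1.000000, -1.666667); Gamma_ppp = 0.214705, Gamma_ppq = 0.000000, Gamma_pqq = 0.000000, Gamma_qpp = -0.603858, Gamma_qpq = 0.000000, Gamma_qqq = 0.000000
  tau = 1.000000: gamma = (0.500000, -1.250000), gamma' = (1.000000, -2.000000); Gamma_ppp = 0.295612, Gamma_ppq = 0.000000, Gamma_pqq = 0.000000, Gamma_qpp = -0.554273, Gamma_qpq = 0.000000, Gamma_qqq = 0.000000
step 0: V^p = 0.7500, V^q = -1.2500
step 1: k1 = (0.221709, 0.415704), k2 = (0.168962, 0.475207), k3 = (0.167075, 0.469898), k4 = (0.091399, 0.514119); V <- V + (h/6)(k1 + 2k2 + 2k3 + k4): V^p = 0.8047, V^q = -1.0933
step 2: k1 = (0.091290, 0.513507), k2 = (0.000000, 0.533299), k3 = (0.000000, 0.523403), k4 = (-0.091290, 0.513507); V <- V + (h/6)(k1 + 2k2 + 2k3 + k4): V^p = 0.8047, V^q = -0.9189
step 3: k1 = (-0.091290, 0.513507), k2 = (-0.169513, 0.476756), k3 = (-0.166714, 0.468884), k4 = (-0.221461, 0.415239); V <- V + (h/6)(k1 + 2k2 + 2k3 + k4): V^p = 0.7500, V^q = -0.7622

Answer: V^p = 0.7500, V^q = -0.7622


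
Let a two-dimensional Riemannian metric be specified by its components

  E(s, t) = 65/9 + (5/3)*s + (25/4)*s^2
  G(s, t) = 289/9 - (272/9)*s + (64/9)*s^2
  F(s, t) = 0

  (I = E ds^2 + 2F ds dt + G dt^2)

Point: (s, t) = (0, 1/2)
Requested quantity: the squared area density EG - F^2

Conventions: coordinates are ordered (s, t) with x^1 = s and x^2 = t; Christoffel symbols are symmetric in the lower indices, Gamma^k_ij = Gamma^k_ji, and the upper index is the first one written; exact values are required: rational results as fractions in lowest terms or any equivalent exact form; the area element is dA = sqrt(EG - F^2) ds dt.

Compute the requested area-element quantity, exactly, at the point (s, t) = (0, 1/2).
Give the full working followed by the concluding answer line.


E = 65/9, F = 0, G = 289/9; EG - F^2 = 18785/81

Answer: EG - F^2 = 18785/81


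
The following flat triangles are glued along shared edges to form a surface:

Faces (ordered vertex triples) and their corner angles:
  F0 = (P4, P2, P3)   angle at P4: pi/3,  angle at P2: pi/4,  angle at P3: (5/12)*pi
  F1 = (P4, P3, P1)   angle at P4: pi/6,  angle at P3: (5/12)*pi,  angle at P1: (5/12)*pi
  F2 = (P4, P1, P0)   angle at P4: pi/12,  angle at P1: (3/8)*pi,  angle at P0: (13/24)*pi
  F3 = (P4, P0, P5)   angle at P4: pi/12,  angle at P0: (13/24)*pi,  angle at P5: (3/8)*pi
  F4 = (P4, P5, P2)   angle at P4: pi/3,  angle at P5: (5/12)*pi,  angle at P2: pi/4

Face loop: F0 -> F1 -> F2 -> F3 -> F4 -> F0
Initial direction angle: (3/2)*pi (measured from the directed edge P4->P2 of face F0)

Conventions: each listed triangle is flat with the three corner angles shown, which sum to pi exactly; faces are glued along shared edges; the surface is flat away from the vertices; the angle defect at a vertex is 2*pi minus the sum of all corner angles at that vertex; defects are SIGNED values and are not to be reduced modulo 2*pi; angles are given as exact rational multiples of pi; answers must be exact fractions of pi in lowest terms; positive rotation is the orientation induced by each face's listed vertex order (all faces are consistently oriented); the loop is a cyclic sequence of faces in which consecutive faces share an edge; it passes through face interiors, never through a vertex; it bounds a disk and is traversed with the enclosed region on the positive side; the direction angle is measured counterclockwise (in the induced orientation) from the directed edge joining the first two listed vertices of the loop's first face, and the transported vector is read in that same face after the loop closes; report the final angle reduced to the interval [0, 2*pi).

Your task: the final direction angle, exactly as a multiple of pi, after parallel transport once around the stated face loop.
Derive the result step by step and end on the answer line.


enclosed vertex P4: corner angles sum to pi, defect = 2*pi - pi = pi
the final direction is the initial angle plus the enclosed defects, taken mod 2*pi in the induced orientation
final angle = (3/2)*pi + pi = pi/2 (mod 2*pi)

Answer: final direction angle = pi/2


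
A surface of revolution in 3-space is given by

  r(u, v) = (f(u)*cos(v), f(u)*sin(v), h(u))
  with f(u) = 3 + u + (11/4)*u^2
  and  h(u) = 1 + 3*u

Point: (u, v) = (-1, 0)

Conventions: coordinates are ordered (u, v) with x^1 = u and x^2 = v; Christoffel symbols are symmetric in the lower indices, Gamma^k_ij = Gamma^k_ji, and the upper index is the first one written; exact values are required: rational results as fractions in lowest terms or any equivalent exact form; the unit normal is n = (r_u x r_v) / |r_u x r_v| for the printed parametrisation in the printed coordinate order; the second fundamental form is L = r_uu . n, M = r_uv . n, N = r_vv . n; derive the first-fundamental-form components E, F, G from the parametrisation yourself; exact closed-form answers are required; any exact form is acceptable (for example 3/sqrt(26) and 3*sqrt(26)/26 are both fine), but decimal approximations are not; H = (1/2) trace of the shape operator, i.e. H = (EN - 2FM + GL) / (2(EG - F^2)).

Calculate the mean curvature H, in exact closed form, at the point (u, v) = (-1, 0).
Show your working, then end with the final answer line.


f = 19/4, f' = -9/2, f'' = 11/2, h' = 3, h'' = 0
E = 117/4, F = 0, G = 361/16; answer radicand W^2 = 117/4
unnormalised second-form numerators: l = -33/2, m = 0, n = 57/4; L = l/sqrt(117/4), and similarly M = m/sqrt(W^2), N = n/sqrt(W^2)
H = (E*n - 2*F*m + G*l) / (2*(EG - F^2)*sqrt(W^2)); E*n - 2*F*m + G*l = 1425/32, EG - F^2 = 42237/64, so H = (25/741)/sqrt(117/4)

Answer: H = 50*sqrt(13)/28899


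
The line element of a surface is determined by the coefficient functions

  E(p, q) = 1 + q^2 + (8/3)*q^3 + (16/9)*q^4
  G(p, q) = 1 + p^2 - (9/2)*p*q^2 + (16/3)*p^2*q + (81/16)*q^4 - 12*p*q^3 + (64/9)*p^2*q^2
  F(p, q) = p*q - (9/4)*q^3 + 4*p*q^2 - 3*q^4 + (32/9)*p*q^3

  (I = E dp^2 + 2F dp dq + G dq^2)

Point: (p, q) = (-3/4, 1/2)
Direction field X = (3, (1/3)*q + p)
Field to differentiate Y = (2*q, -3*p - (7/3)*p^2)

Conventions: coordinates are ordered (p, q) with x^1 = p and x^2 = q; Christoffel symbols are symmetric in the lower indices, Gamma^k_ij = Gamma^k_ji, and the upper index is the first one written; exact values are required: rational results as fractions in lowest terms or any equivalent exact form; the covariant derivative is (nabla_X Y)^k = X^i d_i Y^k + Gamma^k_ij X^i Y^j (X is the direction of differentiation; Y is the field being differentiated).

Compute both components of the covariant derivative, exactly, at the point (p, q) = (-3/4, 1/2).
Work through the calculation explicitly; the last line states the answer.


E = 61/36, F = -185/96, G = 1625/256 at the point
E_p = 0, E_q = 35/9, F_p = 35/18, F_q = -143/16, G_p = -259/24, G_q = 629/32
EG - F^2 = 16225/2304;  g^inv = (2304/16225) * [[1625/256, 185/96], [185/96, 61/36]]
first-kind symbols [ij,l] = (1/2)(d_i g_jl + d_j g_il - d_l g_ij): [pp,p] = E_p/2 = 0, [pp,q] = F_p - E_q/2 = 0, [pq,p] = E_q/2 = 35/18, [pq,q] = G_p/2 = -259/48, [qq,p] = F_q - G_p/2 = -85/24, [qq,q] = G_q/2 = 629/64
Gamma^p_ij = (G*[ij,p] - F*[ij,q])/(EG - F^2), Gamma^q_ij = (E*[ij,q] - F*[ij,p])/(EG - F^2)
Gamma_ppp = 0, Gamma_ppq = 896/3245, Gamma_pqq = -1632/3245, Gamma_qpp = 0, Gamma_qpq = -12432/16225, Gamma_qqq = 22644/16225
X = (3, -7/12), Y = (1, 15/16) at the point

Answer: (nabla_X Y)^p = -896/3245, (nabla_X Y)^q = -252143/259600


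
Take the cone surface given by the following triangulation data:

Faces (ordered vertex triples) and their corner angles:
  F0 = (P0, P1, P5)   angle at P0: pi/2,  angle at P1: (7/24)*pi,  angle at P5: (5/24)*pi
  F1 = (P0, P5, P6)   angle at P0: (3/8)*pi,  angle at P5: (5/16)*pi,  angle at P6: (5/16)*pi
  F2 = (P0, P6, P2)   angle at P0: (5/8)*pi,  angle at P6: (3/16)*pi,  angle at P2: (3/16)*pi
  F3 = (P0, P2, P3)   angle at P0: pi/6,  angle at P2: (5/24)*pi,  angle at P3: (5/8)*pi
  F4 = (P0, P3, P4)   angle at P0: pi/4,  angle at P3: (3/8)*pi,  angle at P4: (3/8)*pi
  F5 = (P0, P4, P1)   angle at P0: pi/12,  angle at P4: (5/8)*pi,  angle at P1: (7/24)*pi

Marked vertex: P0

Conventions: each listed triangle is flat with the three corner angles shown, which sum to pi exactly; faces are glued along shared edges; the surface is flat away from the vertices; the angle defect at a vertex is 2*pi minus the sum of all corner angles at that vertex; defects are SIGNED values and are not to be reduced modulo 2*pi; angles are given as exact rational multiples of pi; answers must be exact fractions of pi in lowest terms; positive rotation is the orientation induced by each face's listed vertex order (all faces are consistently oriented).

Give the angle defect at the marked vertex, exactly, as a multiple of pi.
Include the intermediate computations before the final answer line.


Sum of corner angles at P0: 2*pi
defect = 2*pi - 2*pi

Answer: defect(P0) = 0


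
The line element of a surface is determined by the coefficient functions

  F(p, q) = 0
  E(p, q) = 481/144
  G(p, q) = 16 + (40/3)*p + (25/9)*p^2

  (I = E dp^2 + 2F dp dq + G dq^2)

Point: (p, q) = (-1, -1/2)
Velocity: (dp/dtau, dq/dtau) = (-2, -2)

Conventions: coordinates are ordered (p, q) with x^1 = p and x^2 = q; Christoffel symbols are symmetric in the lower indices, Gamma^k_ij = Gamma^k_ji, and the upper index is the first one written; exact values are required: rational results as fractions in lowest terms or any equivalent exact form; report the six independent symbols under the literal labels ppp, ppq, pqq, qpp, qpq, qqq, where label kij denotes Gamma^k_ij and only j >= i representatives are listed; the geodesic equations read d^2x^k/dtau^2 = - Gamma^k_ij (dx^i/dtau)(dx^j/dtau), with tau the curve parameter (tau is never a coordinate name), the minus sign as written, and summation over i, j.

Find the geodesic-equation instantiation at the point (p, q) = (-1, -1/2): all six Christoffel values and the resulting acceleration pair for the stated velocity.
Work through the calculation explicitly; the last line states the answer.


E = 481/144, F = 0, G = 49/9 at the point
E_p = 0, E_q = 0, F_p = 0, F_q = 0, G_p = 70/9, G_q = 0
EG - F^2 = 23569/1296;  g^inv = (1296/23569) * [[49/9, 0], [0, 481/144]]
first-kind symbols [ij,l] = (1/2)(d_i g_jl + d_j g_il - d_l g_ij): [pp,p] = E_p/2 = 0, [pp,q] = F_p - E_q/2 = 0, [pq,p] = E_q/2 = 0, [pq,q] = G_p/2 = 35/9, [qq,p] = F_q - G_p/2 = -35/9, [qq,q] = G_q/2 = 0
Gamma^p_ij = (G*[ij,p] - F*[ij,q])/(EG - F^2), Gamma^q_ij = (E*[ij,q] - F*[ij,p])/(EG - F^2)
Gamma_ppp = 0, Gamma_ppq = 0, Gamma_pqq = -560/481, Gamma_qpp = 0, Gamma_qpq = 5/7, Gamma_qqq = 0
d^2p/dtau^2 = -(Gamma_ppp*(-2)^2 + 2*Gamma_ppq*(-2)*(-2) + Gamma_pqq*(-2)^2) = 2240/481
d^2q/dtau^2 = -(Gamma_qpp*(-2)^2 + 2*Gamma_qpq*(-2)*(-2) + Gamma_qqq*(-2)^2) = -40/7

Answer: Gamma_ppp = 0, Gamma_ppq = 0, Gamma_pqq = -560/481, Gamma_qpp = 0, Gamma_qpq = 5/7, Gamma_qqq = 0; accelerations (d^2p/dtau^2, d^2q/dtau^2) = (2240/481, -40/7)


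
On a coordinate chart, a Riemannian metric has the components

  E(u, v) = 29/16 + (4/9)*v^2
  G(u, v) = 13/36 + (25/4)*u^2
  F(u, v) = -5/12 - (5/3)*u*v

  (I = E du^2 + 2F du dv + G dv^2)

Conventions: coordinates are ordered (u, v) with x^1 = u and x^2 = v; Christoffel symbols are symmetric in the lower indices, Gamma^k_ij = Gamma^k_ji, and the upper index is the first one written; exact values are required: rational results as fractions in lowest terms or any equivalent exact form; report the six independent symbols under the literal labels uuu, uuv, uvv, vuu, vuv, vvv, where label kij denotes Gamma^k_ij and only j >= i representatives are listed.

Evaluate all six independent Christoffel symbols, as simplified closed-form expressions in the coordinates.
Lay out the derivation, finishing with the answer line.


E = 29/16 + (4/9)*v^2; F = -5/12 - (5/3)*u*v; G = 13/36 + (25/4)*u^2
Gamma^k_ij = (1/2) g^{kl} (d_i g_jl + d_j g_il - d_l g_ij), with g^inv = (1/(EG-F^2)) [[G, -F], [-F, E]]
first partials: E_u = 0, E_v = (8/9)*v, F_u = -(5/3)*v, F_v = -(5/3)*u, G_u = (25/2)*u, G_v = 0
D = EG - F^2 = 277/576 + (13/81)*v^2 - (25/18)*u*v + (725/64)*u^2
expanded: Gamma^u_uu = (G E_u - 2F F_u + F E_v)/(2D), Gamma^u_uv = (G E_v - F G_u)/(2D), Gamma^u_vv = (2G F_v - G G_u - F G_v)/(2D), Gamma^v_uu = (2E F_u - E E_v - F E_u)/(2D), Gamma^v_uv = (E G_u - F E_v)/(2D), Gamma^v_vv = (E G_v - 2F F_v + F G_u)/(2D); substitute and cancel common factors

Answer: Gamma_uuu = (-18240*u*v^2 - 4560*v)/(58725*u^2 - 7200*u*v + 832*v^2 + 2493), Gamma_uuv = (68400*u^2*v + 13500*u + 832*v)/(58725*u^2 - 7200*u*v + 832*v^2 + 2493), Gamma_uvv = (-256500*u^3 - 14820*u)/(58725*u^2 - 7200*u*v + 832*v^2 + 2493), Gamma_vuu = (-4864*v^3 - 19836*v)/(58725*u^2 - 7200*u*v + 832*v^2 + 2493), Gamma_vuv = (18240*u*v^2 + 58725*u + 960*v)/(58725*u^2 - 7200*u*v + 832*v^2 + 2493), Gamma_vvv = (-68400*u^2*v - 17100*u)/(58725*u^2 - 7200*u*v + 832*v^2 + 2493)


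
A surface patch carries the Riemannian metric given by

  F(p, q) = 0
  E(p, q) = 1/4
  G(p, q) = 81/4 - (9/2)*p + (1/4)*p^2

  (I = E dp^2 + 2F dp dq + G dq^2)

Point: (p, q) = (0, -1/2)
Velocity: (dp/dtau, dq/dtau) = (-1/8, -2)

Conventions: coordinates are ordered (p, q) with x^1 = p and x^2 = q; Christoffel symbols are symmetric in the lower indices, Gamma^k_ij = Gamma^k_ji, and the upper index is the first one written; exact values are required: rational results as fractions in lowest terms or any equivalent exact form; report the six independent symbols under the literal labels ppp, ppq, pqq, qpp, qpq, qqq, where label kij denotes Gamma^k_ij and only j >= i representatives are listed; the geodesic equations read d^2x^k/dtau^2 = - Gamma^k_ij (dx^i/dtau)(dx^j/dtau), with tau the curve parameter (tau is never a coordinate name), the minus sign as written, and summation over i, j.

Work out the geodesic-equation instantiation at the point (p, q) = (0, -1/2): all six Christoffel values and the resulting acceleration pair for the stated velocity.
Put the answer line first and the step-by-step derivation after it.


Answer: Gamma_ppp = 0, Gamma_ppq = 0, Gamma_pqq = 9, Gamma_qpp = 0, Gamma_qpq = -1/9, Gamma_qqq = 0; accelerations (d^2p/dtau^2, d^2q/dtau^2) = (-36, 1/18)

E = 1/4, F = 0, G = 81/4 at the point
E_p = 0, E_q = 0, F_p = 0, F_q = 0, G_p = -9/2, G_q = 0
EG - F^2 = 81/16;  g^inv = (16/81) * [[81/4, 0], [0, 1/4]]
first-kind symbols [ij,l] = (1/2)(d_i g_jl + d_j g_il - d_l g_ij): [pp,p] = E_p/2 = 0, [pp,q] = F_p - E_q/2 = 0, [pq,p] = E_q/2 = 0, [pq,q] = G_p/2 = -9/4, [qq,p] = F_q - G_p/2 = 9/4, [qq,q] = G_q/2 = 0
Gamma^p_ij = (G*[ij,p] - F*[ij,q])/(EG - F^2), Gamma^q_ij = (E*[ij,q] - F*[ij,p])/(EG - F^2)
Gamma_ppp = 0, Gamma_ppq = 0, Gamma_pqq = 9, Gamma_qpp = 0, Gamma_qpq = -1/9, Gamma_qqq = 0
d^2p/dtau^2 = -(Gamma_ppp*(-1/8)^2 + 2*Gamma_ppq*(-1/8)*(-2) + Gamma_pqq*(-2)^2) = -36
d^2q/dtau^2 = -(Gamma_qpp*(-1/8)^2 + 2*Gamma_qpq*(-1/8)*(-2) + Gamma_qqq*(-2)^2) = 1/18


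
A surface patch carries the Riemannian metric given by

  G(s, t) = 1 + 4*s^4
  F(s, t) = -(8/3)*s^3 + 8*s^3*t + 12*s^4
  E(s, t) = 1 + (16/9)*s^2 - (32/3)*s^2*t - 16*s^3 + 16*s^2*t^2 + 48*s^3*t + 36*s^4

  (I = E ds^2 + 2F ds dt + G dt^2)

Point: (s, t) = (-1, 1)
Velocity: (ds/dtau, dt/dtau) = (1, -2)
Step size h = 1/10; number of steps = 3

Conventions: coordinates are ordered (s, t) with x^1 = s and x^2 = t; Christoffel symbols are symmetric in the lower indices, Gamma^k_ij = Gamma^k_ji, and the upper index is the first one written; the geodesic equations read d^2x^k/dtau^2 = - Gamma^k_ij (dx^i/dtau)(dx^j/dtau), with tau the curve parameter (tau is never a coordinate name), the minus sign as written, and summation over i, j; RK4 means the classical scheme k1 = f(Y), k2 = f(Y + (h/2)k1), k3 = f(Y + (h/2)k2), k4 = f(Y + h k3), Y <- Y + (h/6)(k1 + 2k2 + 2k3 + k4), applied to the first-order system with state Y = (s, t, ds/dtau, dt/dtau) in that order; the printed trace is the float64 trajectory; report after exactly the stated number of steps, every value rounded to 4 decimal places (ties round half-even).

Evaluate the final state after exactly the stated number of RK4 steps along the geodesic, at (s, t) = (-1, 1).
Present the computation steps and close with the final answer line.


f(Y) = (ds/dtau, dt/dtau, -Gamma^s_ij Y'^i Y'^j, -Gamma^t_ij Y'^i Y'^j) with the Gammas evaluated at the stage position; h = 0.100000; intermediate values shown to 6 dp
step 0: s = -1.0000, t = 1.0000, ds/dtau = 1.0000, dt/dtau = -2.0000
step 1:
  k1: at (s, t) = (-1.000000, 1.000000), (ds/dtau, dt/dtau) = (1.000000, -2.000000); Gamma_sss = -1.931034, Gamma_sst = -0.827586, Gamma_stt = 0.000000, Gamma_tss = -1.158621, Gamma_tst = -0.496552, Gamma_ttt = 0.000000; k1 = (1.000000, -2.000000, -1.379310, -0.827586)
  k2: at (s, t) = (-0.950000, 0.900000), (ds/dtau, dt/dtau) = (0.931034, -2.041379); Gamma_sss = -1.999792, Gamma_sst = -0.832030, Gamma_stt = 0.000000, Gamma_tss = -1.106681, Gamma_tst = -0.460444, Gamma_ttt = 0.000000; k2 = (0.931034, -2.041379, -1.429234, -0.790935)
  k3: at (s, t) = (-0.953448, 0.897931), (ds/dtau, dt/dtau) = (0.928538, -2.039547); Gamma_sss = -1.993960, Gamma_sst = -0.828113, Gamma_stt = 0.000000, Gamma_tss = -1.098194, Gamma_tst = -0.456092, Gamma_ttt = 0.000000; k3 = (0.928538, -2.039547, -1.417397, -0.780646)
  k4: at (s, t) = (-0.907146, 0.796045), (ds/dtau, dt/dtau) = (0.858260, -2.078065); Gamma_sss = -2.054941, Gamma_sst = -0.825302, Gamma_stt = 0.000000, Gamma_tss = -1.037927, Gamma_tst = -0.416851, Gamma_ttt = 0.000000; k4 = (0.858260, -2.078065, -1.430195, -0.722375)
  Y <- Y + (h/6)(k1 + 2k2 + 2k3 + k4): s = -0.9070, t = 0.7960, ds/dtau = 0.8583, dt/dtau = -2.0782
step 2:
  k1: at (s, t) = (-0.907043, 0.796001), (ds/dtau, dt/dtau) = (0.858287, -2.078219); Gamma_sss = -2.055111, Gamma_sst = -0.825373, Gamma_stt = 0.000000, Gamma_tss = -1.038023, Gamma_tst = -0.416891, Gamma_ttt = 0.000000; k1 = (0.858287, -2.078219, -1.430540, -0.722556)
  k2: at (s, t) = (-0.864129, 0.692090), (ds/dtau, dt/dtau) = (0.786760, -2.114347); Gamma_sss = -2.108588, Gamma_sst = -0.815754, Gamma_stt = 0.000000, Gamma_tss = -0.971848, Gamma_tst = -0.375981, Gamma_ttt = 0.000000; k2 = (0.786760, -2.114347, -1.408788, -0.649310)
  k3: at (s, t) = (-0.867705, 0.690284), (ds/dtau, dt/dtau) = (0.787848, -2.110684); Gamma_sss = -2.101581, Gamma_sst = -0.811852, Gamma_stt = 0.000000, Gamma_tss = -0.965244, Gamma_tst = -0.372879, Gamma_ttt = 0.000000; k3 = (0.787848, -2.110684, -1.395593, -0.640988)
  k4: at (s, t) = (-0.828258, 0.584933), (ds/dtau, dt/dtau) = (0.718728, -2.142318); Gamma_sss = -2.146956, Gamma_sst = -0.796280, Gamma_stt = 0.000000, Gamma_tss = -0.897384, Gamma_tst = -0.332829, Gamma_ttt = 0.000000; k4 = (0.718728, -2.142318, -1.343083, -0.561381)
  Y <- Y + (h/6)(k1 + 2k2 + 2k3 + k4): s = -0.8283, t = 0.5848, ds/dtau = 0.7186, dt/dtau = -2.1426
step 3:
  k1: at (s, t) = (-0.828273, 0.584825), (ds/dtau, dt/dtau) = (0.718581, -2.142628); Gamma_sss = -2.146897, Gamma_sst = -0.796218, Gamma_stt = 0.000000, Gamma_tss = -0.897257, Gamma_tst = -0.332765, Gamma_ttt = 0.000000; k1 = (0.718581, -2.142628, -1.343229, -0.561379)
  k2: at (s, t) = (-0.792344, 0.477693), (ds/dtau, dt/dtau) = (0.651419, -2.170697); Gamma_sss = -2.184662, Gamma_sst = -0.775306, Gamma_stt = 0.000000, Gamma_tss = -0.828901, Gamma_tst = -0.294165, Gamma_ttt = 0.000000; k2 = (0.651419, -2.170697, -1.265563, -0.480178)
  k3: at (s, t) = (-0.795702, 0.476290), (ds/dtau, dt/dtau) = (0.655303, -2.166637); Gamma_sss = -2.177500, Gamma_sst = -0.772070, Gamma_stt = 0.000000, Gamma_tss = -0.824599, Gamma_tst = -0.292376, Gamma_ttt = 0.000000; k3 = (0.655303, -2.166637, -1.257310, -0.476131)
  k4: at (s, t) = (-0.762742, 0.368161), (ds/dtau, dt/dtau) = (0.592850, -2.190241); Gamma_sss = -2.209270, Gamma_sst = -0.747805, Gamma_stt = 0.000000, Gamma_tss = -0.759544, Gamma_tst = -0.257095, Gamma_ttt = 0.000000; k4 = (0.592850, -2.190241, -1.165532, -0.400709)
  Y <- Y + (h/6)(k1 + 2k2 + 2k3 + k4): s = -0.7629, t = 0.3680, ds/dtau = 0.5927, dt/dtau = -2.1905

Answer: s = -0.7629, t = 0.3680, ds/dtau = 0.5927, dt/dtau = -2.1905


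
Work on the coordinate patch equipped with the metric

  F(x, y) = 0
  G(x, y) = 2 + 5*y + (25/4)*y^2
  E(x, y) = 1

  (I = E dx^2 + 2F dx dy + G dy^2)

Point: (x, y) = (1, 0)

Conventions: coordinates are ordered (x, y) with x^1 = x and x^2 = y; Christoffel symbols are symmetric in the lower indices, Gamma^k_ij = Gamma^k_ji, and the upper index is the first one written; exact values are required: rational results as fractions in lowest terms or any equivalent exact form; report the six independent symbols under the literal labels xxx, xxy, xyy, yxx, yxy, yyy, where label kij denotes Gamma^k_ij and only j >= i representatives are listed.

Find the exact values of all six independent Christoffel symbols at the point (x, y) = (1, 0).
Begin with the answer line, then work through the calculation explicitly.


Answer: Gamma_xxx = 0, Gamma_xxy = 0, Gamma_xyy = 0, Gamma_yxx = 0, Gamma_yxy = 0, Gamma_yyy = 5/4

E = 1, F = 0, G = 2 at the point
E_x = 0, E_y = 0, F_x = 0, F_y = 0, G_x = 0, G_y = 5
EG - F^2 = 2;  g^inv = (1/2) * [[2, 0], [0, 1]]
first-kind symbols [ij,l] = (1/2)(d_i g_jl + d_j g_il - d_l g_ij): [xx,x] = E_x/2 = 0, [xx,y] = F_x - E_y/2 = 0, [xy,x] = E_y/2 = 0, [xy,y] = G_x/2 = 0, [yy,x] = F_y - G_x/2 = 0, [yy,y] = G_y/2 = 5/2
Gamma^x_ij = (G*[ij,x] - F*[ij,y])/(EG - F^2), Gamma^y_ij = (E*[ij,y] - F*[ij,x])/(EG - F^2)


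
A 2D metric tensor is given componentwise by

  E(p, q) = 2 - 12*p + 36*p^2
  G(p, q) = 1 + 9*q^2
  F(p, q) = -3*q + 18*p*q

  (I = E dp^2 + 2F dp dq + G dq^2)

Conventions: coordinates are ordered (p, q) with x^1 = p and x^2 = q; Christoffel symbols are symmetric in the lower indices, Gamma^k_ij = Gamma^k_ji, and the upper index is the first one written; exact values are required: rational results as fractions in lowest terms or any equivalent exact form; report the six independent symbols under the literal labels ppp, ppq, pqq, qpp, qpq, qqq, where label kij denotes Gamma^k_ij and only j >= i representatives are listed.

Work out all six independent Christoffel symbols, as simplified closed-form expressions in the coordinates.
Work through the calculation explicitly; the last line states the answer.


E = 2 - 12*p + 36*p^2; F = -3*q + 18*p*q; G = 1 + 9*q^2
Gamma^k_ij = (1/2) g^{kl} (d_i g_jl + d_j g_il - d_l g_ij), with g^inv = (1/(EG-F^2)) [[G, -F], [-F, E]]
first partials: E_p = -12 + 72*p, E_q = 0, F_p = 18*q, F_q = -3 + 18*p, G_p = 0, G_q = 18*q
D = EG - F^2 = 2 - 12*p + 9*q^2 + 36*p^2
expanded: Gamma^p_pp = (G E_p - 2F F_p + F E_q)/(2D), Gamma^p_pq = (G E_q - F G_p)/(2D), Gamma^p_qq = (2G F_q - G G_p - F G_q)/(2D), Gamma^q_pp = (2E F_p - E E_q - F E_p)/(2D), Gamma^q_pq = (E G_p - F E_q)/(2D), Gamma^q_qq = (E G_q - 2F F_q + F G_p)/(2D); substitute and cancel common factors

Answer: Gamma_ppp = (36*p - 6)/(36*p^2 - 12*p + 9*q^2 + 2), Gamma_ppq = 0, Gamma_pqq = (18*p - 3)/(36*p^2 - 12*p + 9*q^2 + 2), Gamma_qpp = 18*q/(36*p^2 - 12*p + 9*q^2 + 2), Gamma_qpq = 0, Gamma_qqq = 9*q/(36*p^2 - 12*p + 9*q^2 + 2)


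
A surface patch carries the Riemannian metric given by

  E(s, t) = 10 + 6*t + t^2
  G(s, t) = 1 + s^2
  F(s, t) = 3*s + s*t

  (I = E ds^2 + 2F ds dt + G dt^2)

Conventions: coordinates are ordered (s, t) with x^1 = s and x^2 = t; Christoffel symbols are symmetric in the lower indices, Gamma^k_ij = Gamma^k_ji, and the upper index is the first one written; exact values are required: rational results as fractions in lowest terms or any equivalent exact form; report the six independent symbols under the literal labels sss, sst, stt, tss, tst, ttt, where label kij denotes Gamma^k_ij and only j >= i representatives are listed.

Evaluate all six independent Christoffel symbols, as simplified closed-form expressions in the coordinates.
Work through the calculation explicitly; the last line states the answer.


E = 10 + 6*t + t^2; F = 3*s + s*t; G = 1 + s^2
Gamma^k_ij = (1/2) g^{kl} (d_i g_jl + d_j g_il - d_l g_ij), with g^inv = (1/(EG-F^2)) [[G, -F], [-F, E]]
first partials: E_s = 0, E_t = 6 + 2*t, F_s = 3 + t, F_t = s, G_s = 2*s, G_t = 0
D = EG - F^2 = 10 + 6*t + t^2 + s^2
expanded: Gamma^s_ss = (G E_s - 2F F_s + F E_t)/(2D), Gamma^s_st = (G E_t - F G_s)/(2D), Gamma^s_tt = (2G F_t - G G_s - F G_t)/(2D), Gamma^t_ss = (2E F_s - E E_t - F E_s)/(2D), Gamma^t_st = (E G_s - F E_t)/(2D), Gamma^t_tt = (E G_t - 2F F_t + F G_s)/(2D); substitute and cancel common factors

Answer: Gamma_sss = 0, Gamma_sst = (t + 3)/(s^2 + t^2 + 6*t + 10), Gamma_stt = 0, Gamma_tss = 0, Gamma_tst = s/(s^2 + t^2 + 6*t + 10), Gamma_ttt = 0


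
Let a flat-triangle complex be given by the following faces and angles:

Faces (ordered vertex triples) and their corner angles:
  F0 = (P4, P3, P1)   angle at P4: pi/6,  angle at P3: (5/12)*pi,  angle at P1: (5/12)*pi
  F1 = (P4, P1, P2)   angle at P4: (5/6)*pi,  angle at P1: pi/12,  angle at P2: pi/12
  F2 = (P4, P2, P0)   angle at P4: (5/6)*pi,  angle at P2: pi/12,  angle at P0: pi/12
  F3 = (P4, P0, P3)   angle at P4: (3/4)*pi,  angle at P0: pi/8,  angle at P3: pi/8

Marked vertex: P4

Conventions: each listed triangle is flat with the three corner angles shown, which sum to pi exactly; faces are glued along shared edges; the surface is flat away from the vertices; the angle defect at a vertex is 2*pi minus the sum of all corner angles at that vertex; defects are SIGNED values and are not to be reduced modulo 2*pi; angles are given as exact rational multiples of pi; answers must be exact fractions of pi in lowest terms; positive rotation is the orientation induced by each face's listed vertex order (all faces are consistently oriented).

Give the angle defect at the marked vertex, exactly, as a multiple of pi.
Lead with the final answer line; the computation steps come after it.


Answer: defect(P4) = (-7/12)*pi

Sum of corner angles at P4: (31/12)*pi
defect = 2*pi - (31/12)*pi


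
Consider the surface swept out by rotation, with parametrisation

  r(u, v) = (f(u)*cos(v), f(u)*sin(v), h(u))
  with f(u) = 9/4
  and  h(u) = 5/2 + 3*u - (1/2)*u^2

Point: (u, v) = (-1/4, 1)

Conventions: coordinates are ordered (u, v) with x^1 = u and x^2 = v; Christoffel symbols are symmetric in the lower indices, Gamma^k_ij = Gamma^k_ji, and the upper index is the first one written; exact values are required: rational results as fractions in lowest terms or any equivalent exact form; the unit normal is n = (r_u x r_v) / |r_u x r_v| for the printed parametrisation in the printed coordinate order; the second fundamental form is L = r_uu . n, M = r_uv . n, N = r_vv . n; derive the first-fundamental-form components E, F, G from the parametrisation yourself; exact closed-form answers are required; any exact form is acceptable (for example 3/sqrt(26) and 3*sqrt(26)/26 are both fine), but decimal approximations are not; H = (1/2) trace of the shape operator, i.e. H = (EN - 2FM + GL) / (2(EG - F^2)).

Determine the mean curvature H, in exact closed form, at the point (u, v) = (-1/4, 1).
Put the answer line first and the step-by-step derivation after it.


Answer: H = 2/9

f = 9/4, f' = 0, f'' = 0, h' = 13/4, h'' = -1
E = 169/16, F = 0, G = 81/16; answer radicand W^2 = 169/16
unnormalised second-form numerators: l = 0, m = 0, n = 117/16; L = l/sqrt(169/16), and similarly M = m/sqrt(W^2), N = n/sqrt(W^2)
H = (E*n - 2*F*m + G*l) / (2*(EG - F^2)*sqrt(W^2)); E*n - 2*F*m + G*l = 19773/256, EG - F^2 = 13689/256, so H = (13/18)/sqrt(169/16)


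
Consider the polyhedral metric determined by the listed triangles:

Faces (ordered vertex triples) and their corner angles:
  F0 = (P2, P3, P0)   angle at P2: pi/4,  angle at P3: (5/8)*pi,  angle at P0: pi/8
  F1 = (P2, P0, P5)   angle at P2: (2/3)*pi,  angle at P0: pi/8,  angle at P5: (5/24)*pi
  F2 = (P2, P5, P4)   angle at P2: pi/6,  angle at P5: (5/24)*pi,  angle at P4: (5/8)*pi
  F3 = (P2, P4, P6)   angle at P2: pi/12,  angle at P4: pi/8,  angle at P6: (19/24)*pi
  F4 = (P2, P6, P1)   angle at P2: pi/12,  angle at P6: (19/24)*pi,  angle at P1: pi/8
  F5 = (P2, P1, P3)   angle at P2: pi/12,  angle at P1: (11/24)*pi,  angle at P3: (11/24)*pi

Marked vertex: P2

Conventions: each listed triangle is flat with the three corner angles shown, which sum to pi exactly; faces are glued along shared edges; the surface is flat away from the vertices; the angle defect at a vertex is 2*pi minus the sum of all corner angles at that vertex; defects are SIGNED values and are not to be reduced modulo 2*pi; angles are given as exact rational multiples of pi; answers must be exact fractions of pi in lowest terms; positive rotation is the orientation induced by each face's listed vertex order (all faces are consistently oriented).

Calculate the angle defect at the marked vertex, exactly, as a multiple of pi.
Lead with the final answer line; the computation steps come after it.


Answer: defect(P2) = (2/3)*pi

Sum of corner angles at P2: (4/3)*pi
defect = 2*pi - (4/3)*pi


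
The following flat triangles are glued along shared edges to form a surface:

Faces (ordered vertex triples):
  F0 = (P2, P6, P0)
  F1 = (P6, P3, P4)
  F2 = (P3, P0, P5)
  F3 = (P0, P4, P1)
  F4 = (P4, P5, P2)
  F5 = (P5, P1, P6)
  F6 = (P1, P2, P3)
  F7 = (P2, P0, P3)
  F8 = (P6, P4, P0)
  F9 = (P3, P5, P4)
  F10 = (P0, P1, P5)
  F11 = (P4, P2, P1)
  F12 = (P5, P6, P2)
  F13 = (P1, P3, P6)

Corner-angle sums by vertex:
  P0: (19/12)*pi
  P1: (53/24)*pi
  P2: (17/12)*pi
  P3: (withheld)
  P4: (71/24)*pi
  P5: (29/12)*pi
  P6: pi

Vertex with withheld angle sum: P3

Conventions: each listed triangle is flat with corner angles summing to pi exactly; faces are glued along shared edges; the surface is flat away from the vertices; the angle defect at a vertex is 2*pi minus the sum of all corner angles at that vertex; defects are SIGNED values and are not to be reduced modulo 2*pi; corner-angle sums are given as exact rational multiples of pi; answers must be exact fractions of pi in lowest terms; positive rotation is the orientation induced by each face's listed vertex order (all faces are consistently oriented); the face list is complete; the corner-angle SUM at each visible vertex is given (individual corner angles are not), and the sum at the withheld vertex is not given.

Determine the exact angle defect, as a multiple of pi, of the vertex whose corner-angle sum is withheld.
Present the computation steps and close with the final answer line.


V = 7, E = 21, F = 14; chi = V - E + F = 0
Gauss-Bonnet: total defect = 2*pi*chi = 0; visible defects sum to (5/12)*pi

Answer: defect(P3) = (-5/12)*pi


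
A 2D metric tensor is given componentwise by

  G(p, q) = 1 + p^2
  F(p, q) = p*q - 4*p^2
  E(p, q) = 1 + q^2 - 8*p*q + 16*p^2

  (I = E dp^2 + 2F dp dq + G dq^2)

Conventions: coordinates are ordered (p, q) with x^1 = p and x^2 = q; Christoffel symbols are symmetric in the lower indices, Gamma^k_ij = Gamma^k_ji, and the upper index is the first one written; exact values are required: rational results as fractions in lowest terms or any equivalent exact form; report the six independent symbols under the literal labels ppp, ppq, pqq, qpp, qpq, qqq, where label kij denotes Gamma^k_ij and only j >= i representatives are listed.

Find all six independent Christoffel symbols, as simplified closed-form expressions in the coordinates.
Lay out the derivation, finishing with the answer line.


E = 1 + q^2 - 8*p*q + 16*p^2; F = p*q - 4*p^2; G = 1 + p^2
Gamma^k_ij = (1/2) g^{kl} (d_i g_jl + d_j g_il - d_l g_ij), with g^inv = (1/(EG-F^2)) [[G, -F], [-F, E]]
first partials: E_p = -8*q + 32*p, E_q = 2*q - 8*p, F_p = q - 8*p, F_q = p, G_p = 2*p, G_q = 0
D = EG - F^2 = 1 + q^2 - 8*p*q + 17*p^2
expanded: Gamma^p_pp = (G E_p - 2F F_p + F E_q)/(2D), Gamma^p_pq = (G E_q - F G_p)/(2D), Gamma^p_qq = (2G F_q - G G_p - F G_q)/(2D), Gamma^q_pp = (2E F_p - E E_q - F E_p)/(2D), Gamma^q_pq = (E G_p - F E_q)/(2D), Gamma^q_qq = (E G_q - 2F F_q + F G_p)/(2D); substitute and cancel common factors

Answer: Gamma_ppp = (16*p - 4*q)/(17*p^2 - 8*p*q + q^2 + 1), Gamma_ppq = (-4*p + q)/(17*p^2 - 8*p*q + q^2 + 1), Gamma_pqq = 0, Gamma_qpp = -4*p/(17*p^2 - 8*p*q + q^2 + 1), Gamma_qpq = p/(17*p^2 - 8*p*q + q^2 + 1), Gamma_qqq = 0


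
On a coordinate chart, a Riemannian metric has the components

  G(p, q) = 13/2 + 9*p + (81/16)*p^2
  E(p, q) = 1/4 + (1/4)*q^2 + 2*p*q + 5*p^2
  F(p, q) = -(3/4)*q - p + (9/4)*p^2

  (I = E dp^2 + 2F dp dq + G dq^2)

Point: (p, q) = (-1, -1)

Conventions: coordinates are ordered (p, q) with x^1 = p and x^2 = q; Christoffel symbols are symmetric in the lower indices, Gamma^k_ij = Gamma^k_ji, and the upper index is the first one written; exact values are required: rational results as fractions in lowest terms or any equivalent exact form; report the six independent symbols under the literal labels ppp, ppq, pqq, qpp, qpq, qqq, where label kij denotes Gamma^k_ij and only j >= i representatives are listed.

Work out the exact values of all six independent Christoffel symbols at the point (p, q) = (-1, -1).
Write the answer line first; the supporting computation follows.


Answer: Gamma_ppp = 52/103, Gamma_ppq = -61/206, Gamma_pqq = -123/824, Gamma_qpp = -252/103, Gamma_qpq = 25/103, Gamma_qqq = 24/103

E = 15/2, F = 4, G = 41/16 at the point
E_p = -12, E_q = -5/2, F_p = -11/2, F_q = -3/4, G_p = -9/8, G_q = 0
EG - F^2 = 103/32;  g^inv = (32/103) * [[41/16, -4], [-4, 15/2]]
first-kind symbols [ij,l] = (1/2)(d_i g_jl + d_j g_il - d_l g_ij): [pp,p] = E_p/2 = -6, [pp,q] = F_p - E_q/2 = -17/4, [pq,p] = E_q/2 = -5/4, [pq,q] = G_p/2 = -9/16, [qq,p] = F_q - G_p/2 = -3/16, [qq,q] = G_q/2 = 0
Gamma^p_ij = (G*[ij,p] - F*[ij,q])/(EG - F^2), Gamma^q_ij = (E*[ij,q] - F*[ij,p])/(EG - F^2)


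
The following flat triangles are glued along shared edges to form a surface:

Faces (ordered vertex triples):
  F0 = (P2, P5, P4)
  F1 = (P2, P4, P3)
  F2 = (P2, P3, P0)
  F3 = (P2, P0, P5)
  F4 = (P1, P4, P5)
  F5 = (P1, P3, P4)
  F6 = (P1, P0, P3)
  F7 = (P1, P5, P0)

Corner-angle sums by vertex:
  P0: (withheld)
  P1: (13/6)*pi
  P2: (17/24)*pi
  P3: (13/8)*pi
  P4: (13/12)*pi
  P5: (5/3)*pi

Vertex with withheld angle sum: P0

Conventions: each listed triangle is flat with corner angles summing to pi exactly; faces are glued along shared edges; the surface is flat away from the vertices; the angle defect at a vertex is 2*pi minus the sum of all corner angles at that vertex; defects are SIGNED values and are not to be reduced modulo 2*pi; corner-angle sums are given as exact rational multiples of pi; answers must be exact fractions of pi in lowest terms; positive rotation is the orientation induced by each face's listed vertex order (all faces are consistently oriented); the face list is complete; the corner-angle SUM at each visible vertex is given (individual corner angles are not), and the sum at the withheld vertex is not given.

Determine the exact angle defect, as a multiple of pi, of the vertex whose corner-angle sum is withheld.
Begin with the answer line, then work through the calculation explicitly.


Answer: defect(P0) = (5/4)*pi

V = 6, E = 12, F = 8; chi = V - E + F = 2
Gauss-Bonnet: total defect = 2*pi*chi = 4*pi; visible defects sum to (11/4)*pi


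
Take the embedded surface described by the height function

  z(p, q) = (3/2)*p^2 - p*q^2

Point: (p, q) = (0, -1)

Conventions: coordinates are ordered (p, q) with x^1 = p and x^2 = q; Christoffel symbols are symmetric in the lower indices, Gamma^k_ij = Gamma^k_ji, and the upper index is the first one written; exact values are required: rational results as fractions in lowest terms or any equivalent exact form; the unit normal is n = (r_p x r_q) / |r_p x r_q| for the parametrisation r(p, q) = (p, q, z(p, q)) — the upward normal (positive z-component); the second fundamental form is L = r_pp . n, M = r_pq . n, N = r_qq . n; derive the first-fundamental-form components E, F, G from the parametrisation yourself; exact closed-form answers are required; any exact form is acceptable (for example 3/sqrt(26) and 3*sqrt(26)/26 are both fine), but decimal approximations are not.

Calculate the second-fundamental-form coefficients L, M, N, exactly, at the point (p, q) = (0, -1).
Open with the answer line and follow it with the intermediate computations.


Answer: L = 3*sqrt(2)/2, M = sqrt(2), N = 0

z_p = -1, z_q = 0, z_pp = 3, z_pq = 2, z_qq = 0
E = 2, F = 0, G = 1; answer radicand W^2 = 2
unnormalised second-form numerators: l = 3, m = 2, n = 0; L = l/sqrt(2), and similarly M = m/sqrt(W^2), N = n/sqrt(W^2)


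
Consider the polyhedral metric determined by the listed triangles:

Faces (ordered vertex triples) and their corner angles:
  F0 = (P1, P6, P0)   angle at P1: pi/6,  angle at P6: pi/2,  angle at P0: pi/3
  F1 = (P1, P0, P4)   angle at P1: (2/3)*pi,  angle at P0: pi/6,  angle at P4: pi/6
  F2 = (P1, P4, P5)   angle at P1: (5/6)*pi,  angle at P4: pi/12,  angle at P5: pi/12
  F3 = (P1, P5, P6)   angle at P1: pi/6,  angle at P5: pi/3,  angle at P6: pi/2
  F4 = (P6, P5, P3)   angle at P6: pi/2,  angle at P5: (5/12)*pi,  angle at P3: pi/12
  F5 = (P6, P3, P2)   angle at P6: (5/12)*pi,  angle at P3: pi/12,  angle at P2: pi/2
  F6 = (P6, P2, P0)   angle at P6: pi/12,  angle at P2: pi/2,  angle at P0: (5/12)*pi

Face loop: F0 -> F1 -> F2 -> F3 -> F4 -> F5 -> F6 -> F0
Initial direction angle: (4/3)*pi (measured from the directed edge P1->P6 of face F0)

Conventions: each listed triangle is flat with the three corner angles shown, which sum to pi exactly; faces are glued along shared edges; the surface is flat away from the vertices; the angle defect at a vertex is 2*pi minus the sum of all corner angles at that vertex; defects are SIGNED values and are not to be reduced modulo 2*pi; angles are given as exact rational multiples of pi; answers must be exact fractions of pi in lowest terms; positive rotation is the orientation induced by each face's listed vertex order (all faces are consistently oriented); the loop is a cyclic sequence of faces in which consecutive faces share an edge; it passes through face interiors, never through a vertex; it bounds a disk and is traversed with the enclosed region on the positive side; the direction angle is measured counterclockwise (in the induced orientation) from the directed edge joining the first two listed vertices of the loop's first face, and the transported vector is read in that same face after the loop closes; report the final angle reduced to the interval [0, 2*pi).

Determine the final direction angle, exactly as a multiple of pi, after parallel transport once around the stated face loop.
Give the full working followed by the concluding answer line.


enclosed vertex P1: corner angles sum to (11/6)*pi, defect = 2*pi - (11/6)*pi = pi/6
enclosed vertex P6: corner angles sum to 2*pi, defect = 2*pi - 2*pi = 0
holonomy = initial angle + sum of enclosed defects (mod 2*pi), positive in the induced orientation
final angle = (4/3)*pi + pi/6 = (3/2)*pi (mod 2*pi)

Answer: final direction angle = (3/2)*pi
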